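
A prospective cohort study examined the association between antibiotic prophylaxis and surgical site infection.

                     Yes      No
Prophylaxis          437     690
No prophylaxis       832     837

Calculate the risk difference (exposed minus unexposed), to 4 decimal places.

Cells: a = 437, b = 690, c = 832, d = 837.
Risk in exposed = 437/1127 = 0.387755; risk in unexposed = 832/1669 = 0.498502.
Risk difference = 0.387755 − 0.498502 = -0.110747

-0.1107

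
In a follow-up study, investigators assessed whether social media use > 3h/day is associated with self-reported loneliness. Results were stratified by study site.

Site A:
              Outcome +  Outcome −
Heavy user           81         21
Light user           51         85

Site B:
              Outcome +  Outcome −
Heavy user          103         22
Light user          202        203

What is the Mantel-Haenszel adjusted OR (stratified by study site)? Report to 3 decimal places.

OR_MH = Σ(aᵢdᵢ/nᵢ) / Σ(bᵢcᵢ/nᵢ), where nᵢ is the stratum total.
Stratum 1 (Site A): n = 238; a·d/n = 81·85/238 = 28.9286; b·c/n = 21·51/238 = 4.5000
Stratum 2 (Site B): n = 530; a·d/n = 103·203/530 = 39.4509; b·c/n = 22·202/530 = 8.3849
OR_MH = (28.9286 + 39.4509) / (4.5000 + 8.3849) = 68.3795 / 12.8849 = 5.30695

5.307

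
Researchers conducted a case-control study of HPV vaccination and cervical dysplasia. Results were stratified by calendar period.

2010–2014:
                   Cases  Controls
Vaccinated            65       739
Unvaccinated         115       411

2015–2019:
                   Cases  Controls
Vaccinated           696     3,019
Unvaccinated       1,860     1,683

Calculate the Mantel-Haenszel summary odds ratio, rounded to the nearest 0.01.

OR_MH = Σ(aᵢdᵢ/nᵢ) / Σ(bᵢcᵢ/nᵢ), where nᵢ is the stratum total.
Stratum 1 (2010–2014): n = 1330; a·d/n = 65·411/1330 = 20.0865; b·c/n = 739·115/1330 = 63.8985
Stratum 2 (2015–2019): n = 7258; a·d/n = 696·1683/7258 = 161.3899; b·c/n = 3019·1860/7258 = 773.6759
OR_MH = (20.0865 + 161.3899) / (63.8985 + 773.6759) = 181.4764 / 837.5744 = 0.21667

0.22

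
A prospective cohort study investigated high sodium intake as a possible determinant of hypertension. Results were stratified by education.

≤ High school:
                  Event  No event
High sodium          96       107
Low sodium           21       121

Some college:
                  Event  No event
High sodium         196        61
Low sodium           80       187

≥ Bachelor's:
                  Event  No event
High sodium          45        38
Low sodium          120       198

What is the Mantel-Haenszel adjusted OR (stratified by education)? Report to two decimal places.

OR_MH = Σ(aᵢdᵢ/nᵢ) / Σ(bᵢcᵢ/nᵢ), where nᵢ is the stratum total.
Stratum 1 (≤ High school): n = 345; a·d/n = 96·121/345 = 33.6696; b·c/n = 107·21/345 = 6.5130
Stratum 2 (Some college): n = 524; a·d/n = 196·187/524 = 69.9466; b·c/n = 61·80/524 = 9.3130
Stratum 3 (≥ Bachelor's): n = 401; a·d/n = 45·198/401 = 22.2195; b·c/n = 38·120/401 = 11.3716
OR_MH = (33.6696 + 69.9466 + 22.2195) / (6.5130 + 9.3130 + 11.3716) = 125.8356 / 27.1976 = 4.62672

4.63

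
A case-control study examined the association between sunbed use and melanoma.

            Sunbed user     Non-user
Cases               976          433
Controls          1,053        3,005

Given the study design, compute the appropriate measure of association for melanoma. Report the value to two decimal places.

Reading the table with exposure as columns: a = 976 (Sunbed user, case), b = 1053 (Sunbed user, non-case), c = 433 (Non-user, case), d = 3005.
This is a case-control study: participants were sampled on outcome status, so risks in the source population cannot be estimated directly — relative risk is not valid here. The odds ratio is the appropriate measure.
OR = (a·d)/(b·c) = (976 × 3005) / (1053 × 433) = 2932880 / 455949 = 6.43247

6.43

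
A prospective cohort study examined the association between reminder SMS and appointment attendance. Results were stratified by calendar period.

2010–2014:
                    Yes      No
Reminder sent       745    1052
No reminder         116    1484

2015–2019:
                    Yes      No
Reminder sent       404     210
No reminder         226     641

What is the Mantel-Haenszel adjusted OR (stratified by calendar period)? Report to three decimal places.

OR_MH = Σ(aᵢdᵢ/nᵢ) / Σ(bᵢcᵢ/nᵢ), where nᵢ is the stratum total.
Stratum 1 (2010–2014): n = 3397; a·d/n = 745·1484/3397 = 325.4578; b·c/n = 1052·116/3397 = 35.9235
Stratum 2 (2015–2019): n = 1481; a·d/n = 404·641/1481 = 174.8575; b·c/n = 210·226/1481 = 32.0459
OR_MH = (325.4578 + 174.8575) / (35.9235 + 32.0459) = 500.3153 / 67.9694 = 7.36089

7.361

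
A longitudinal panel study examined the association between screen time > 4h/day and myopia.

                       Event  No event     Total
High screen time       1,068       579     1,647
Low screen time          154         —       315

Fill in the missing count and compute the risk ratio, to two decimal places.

1.33

The missing cell is in the unexposed row: 315 − 154 = 161.
So a = 1068, b = 579, c = 154, d = 161.
RR = [a/(a+b)] / [c/(c+d)] = (1068/1647) / (154/315) = 0.64845/0.48889 = 1.32638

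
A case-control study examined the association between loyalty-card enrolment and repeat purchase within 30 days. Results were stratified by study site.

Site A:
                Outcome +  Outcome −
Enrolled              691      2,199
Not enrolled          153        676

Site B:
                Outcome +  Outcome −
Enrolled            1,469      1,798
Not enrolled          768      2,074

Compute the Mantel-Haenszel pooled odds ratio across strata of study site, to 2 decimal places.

1.97

OR_MH = Σ(aᵢdᵢ/nᵢ) / Σ(bᵢcᵢ/nᵢ), where nᵢ is the stratum total.
Stratum 1 (Site A): n = 3719; a·d/n = 691·676/3719 = 125.6026; b·c/n = 2199·153/3719 = 90.4671
Stratum 2 (Site B): n = 6109; a·d/n = 1469·2074/6109 = 498.7242; b·c/n = 1798·768/6109 = 226.0376
OR_MH = (125.6026 + 498.7242) / (90.4671 + 226.0376) = 624.3268 / 316.5047 = 1.97257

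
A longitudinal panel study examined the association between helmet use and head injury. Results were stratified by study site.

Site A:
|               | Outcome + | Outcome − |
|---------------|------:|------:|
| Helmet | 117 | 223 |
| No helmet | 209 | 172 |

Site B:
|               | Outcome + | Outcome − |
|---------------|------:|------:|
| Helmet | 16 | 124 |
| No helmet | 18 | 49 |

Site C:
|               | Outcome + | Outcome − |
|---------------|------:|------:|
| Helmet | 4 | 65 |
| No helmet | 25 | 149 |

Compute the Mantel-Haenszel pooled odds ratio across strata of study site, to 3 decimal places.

OR_MH = Σ(aᵢdᵢ/nᵢ) / Σ(bᵢcᵢ/nᵢ), where nᵢ is the stratum total.
Stratum 1 (Site A): n = 721; a·d/n = 117·172/721 = 27.9112; b·c/n = 223·209/721 = 64.6422
Stratum 2 (Site B): n = 207; a·d/n = 16·49/207 = 3.7874; b·c/n = 124·18/207 = 10.7826
Stratum 3 (Site C): n = 243; a·d/n = 4·149/243 = 2.4527; b·c/n = 65·25/243 = 6.6872
OR_MH = (27.9112 + 3.7874 + 2.4527) / (64.6422 + 10.7826 + 6.6872) = 34.1513 / 82.1120 = 0.41591

0.416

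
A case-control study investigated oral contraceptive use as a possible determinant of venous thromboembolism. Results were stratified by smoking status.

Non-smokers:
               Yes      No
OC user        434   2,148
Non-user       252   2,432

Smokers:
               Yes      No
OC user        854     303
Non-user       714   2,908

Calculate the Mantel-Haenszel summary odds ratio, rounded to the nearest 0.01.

OR_MH = Σ(aᵢdᵢ/nᵢ) / Σ(bᵢcᵢ/nᵢ), where nᵢ is the stratum total.
Stratum 1 (Non-smokers): n = 5266; a·d/n = 434·2432/5266 = 200.4345; b·c/n = 2148·252/5266 = 102.7907
Stratum 2 (Smokers): n = 4779; a·d/n = 854·2908/4779 = 519.6552; b·c/n = 303·714/4779 = 45.2693
OR_MH = (200.4345 + 519.6552) / (102.7907 + 45.2693) = 720.0896 / 148.0600 = 4.86350

4.86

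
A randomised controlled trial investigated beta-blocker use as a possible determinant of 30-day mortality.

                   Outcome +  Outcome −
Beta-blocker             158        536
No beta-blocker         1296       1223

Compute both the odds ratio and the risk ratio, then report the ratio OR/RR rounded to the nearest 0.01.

Cells: a = 158, b = 536, c = 1296, d = 1223.
OR = (158·1223)/(536·1296) = 193234/694656 = 0.27817
Risk in exposed = 158/694 = 0.22767; risk in unexposed = 1296/2519 = 0.51449; RR = 0.44251
OR/RR = 0.27817 / 0.44251 = 0.62863
The outcome is not rare, so the OR lies further from 1 than the RR.

0.63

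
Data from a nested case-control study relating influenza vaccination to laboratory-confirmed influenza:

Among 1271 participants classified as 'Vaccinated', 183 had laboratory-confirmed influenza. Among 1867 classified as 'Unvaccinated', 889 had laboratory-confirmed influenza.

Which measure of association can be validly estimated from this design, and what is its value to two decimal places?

0.19

From the description: a = 183, b = 1088, c = 889, d = 978.
This is a nested case-control study: participants were sampled on outcome status, so risks in the source population cannot be estimated directly — relative risk is not valid here. The odds ratio is the appropriate measure.
OR = (a·d)/(b·c) = (183 × 978) / (1088 × 889) = 178974 / 967232 = 0.18504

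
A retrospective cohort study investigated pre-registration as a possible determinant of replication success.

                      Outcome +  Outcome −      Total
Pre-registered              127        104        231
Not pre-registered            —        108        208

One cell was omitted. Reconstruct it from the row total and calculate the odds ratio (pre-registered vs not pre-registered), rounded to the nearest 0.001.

The missing cell is in the unexposed row: 208 − 108 = 100.
So a = 127, b = 104, c = 100, d = 108.
OR = (a·d)/(b·c) = (127 × 108) / (104 × 100) = 13716 / 10400 = 1.31885

1.319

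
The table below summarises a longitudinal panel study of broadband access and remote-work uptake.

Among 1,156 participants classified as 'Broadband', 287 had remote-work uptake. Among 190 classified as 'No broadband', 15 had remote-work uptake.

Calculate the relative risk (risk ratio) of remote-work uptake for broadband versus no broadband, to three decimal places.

3.145

From the description: a = 287, b = 869, c = 15, d = 175.
Risk in exposed = 287/1156 = 0.24827; risk in unexposed = 15/190 = 0.07895.
RR = 0.24827 / 0.07895 = 3.14475
The risk among the exposed is 3.14 times that among the unexposed.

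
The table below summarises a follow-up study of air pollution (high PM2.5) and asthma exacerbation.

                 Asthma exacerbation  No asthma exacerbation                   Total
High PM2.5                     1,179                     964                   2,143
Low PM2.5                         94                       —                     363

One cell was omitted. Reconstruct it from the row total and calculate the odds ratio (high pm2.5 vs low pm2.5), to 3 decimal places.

The missing cell is in the unexposed row: 363 − 94 = 269.
So a = 1179, b = 964, c = 94, d = 269.
OR = (a·d)/(b·c) = (1179 × 269) / (964 × 94) = 317151 / 90616 = 3.49994

3.500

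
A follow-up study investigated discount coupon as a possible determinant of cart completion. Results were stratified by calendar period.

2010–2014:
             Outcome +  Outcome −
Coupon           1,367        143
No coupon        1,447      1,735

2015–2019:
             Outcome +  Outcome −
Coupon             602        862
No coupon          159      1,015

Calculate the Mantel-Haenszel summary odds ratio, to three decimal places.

7.674

OR_MH = Σ(aᵢdᵢ/nᵢ) / Σ(bᵢcᵢ/nᵢ), where nᵢ is the stratum total.
Stratum 1 (2010–2014): n = 4692; a·d/n = 1367·1735/4692 = 505.4870; b·c/n = 143·1447/4692 = 44.1008
Stratum 2 (2015–2019): n = 2638; a·d/n = 602·1015/2638 = 231.6262; b·c/n = 862·159/2638 = 51.9553
OR_MH = (505.4870 + 231.6262) / (44.1008 + 51.9553) = 737.1132 / 96.0561 = 7.67378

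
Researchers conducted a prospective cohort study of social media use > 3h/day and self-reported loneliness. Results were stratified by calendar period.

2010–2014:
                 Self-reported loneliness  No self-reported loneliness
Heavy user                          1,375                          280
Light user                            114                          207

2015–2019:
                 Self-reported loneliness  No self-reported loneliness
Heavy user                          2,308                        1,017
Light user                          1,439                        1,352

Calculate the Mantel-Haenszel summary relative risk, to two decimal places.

RR_MH = Σ(aᵢ·n₀ᵢ/nᵢ) / Σ(cᵢ·n₁ᵢ/nᵢ), with n₁ᵢ = aᵢ+bᵢ (exposed), n₀ᵢ = cᵢ+dᵢ (unexposed), nᵢ = n₁ᵢ+n₀ᵢ.
Stratum 1 (2010–2014): n₁ = 1655, n₀ = 321, n = 1976; a·n₀/n = 1375·321/1976 = 223.3679; c·n₁/n = 114·1655/1976 = 95.4808
Stratum 2 (2015–2019): n₁ = 3325, n₀ = 2791, n = 6116; a·n₀/n = 2308·2791/6116 = 1053.2420; c·n₁/n = 1439·3325/6116 = 782.3210
RR_MH = (223.3679 + 1053.2420) / (95.4808 + 782.3210) = 1276.6099 / 877.8017 = 1.45433

1.45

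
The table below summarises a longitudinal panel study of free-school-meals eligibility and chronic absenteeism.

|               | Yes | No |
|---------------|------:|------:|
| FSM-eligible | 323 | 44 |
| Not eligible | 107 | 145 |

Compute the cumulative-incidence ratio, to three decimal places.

Cells: a = 323, b = 44, c = 107, d = 145.
Risk in exposed = 323/367 = 0.88011; risk in unexposed = 107/252 = 0.42460.
RR = 0.88011 / 0.42460 = 2.07278
The risk among the exposed is 2.07 times that among the unexposed.

2.073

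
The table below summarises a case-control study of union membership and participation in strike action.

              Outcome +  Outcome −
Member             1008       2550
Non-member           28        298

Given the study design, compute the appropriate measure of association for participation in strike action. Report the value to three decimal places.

4.207

Cells: a = 1008, b = 2550, c = 28, d = 298.
This is a case-control study: participants were sampled on outcome status, so risks in the source population cannot be estimated directly — relative risk is not valid here. The odds ratio is the appropriate measure.
OR = (a·d)/(b·c) = (1008 × 298) / (2550 × 28) = 300384 / 71400 = 4.20706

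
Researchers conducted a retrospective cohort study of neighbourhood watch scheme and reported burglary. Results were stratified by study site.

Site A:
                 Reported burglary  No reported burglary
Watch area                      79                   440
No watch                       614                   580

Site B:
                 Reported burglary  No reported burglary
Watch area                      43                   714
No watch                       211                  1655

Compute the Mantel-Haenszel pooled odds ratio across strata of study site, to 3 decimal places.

0.250

OR_MH = Σ(aᵢdᵢ/nᵢ) / Σ(bᵢcᵢ/nᵢ), where nᵢ is the stratum total.
Stratum 1 (Site A): n = 1713; a·d/n = 79·580/1713 = 26.7484; b·c/n = 440·614/1713 = 157.7116
Stratum 2 (Site B): n = 2623; a·d/n = 43·1655/2623 = 27.1311; b·c/n = 714·211/2623 = 57.4358
OR_MH = (26.7484 + 27.1311) / (157.7116 + 57.4358) = 53.8795 / 215.1474 = 0.25043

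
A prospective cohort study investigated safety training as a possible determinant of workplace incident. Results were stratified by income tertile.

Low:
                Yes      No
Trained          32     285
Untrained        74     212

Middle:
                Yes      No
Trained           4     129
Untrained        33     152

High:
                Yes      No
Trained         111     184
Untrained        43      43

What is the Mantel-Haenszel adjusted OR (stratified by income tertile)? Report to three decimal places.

0.372

OR_MH = Σ(aᵢdᵢ/nᵢ) / Σ(bᵢcᵢ/nᵢ), where nᵢ is the stratum total.
Stratum 1 (Low): n = 603; a·d/n = 32·212/603 = 11.2504; b·c/n = 285·74/603 = 34.9751
Stratum 2 (Middle): n = 318; a·d/n = 4·152/318 = 1.9119; b·c/n = 129·33/318 = 13.3868
Stratum 3 (High): n = 381; a·d/n = 111·43/381 = 12.5276; b·c/n = 184·43/381 = 20.7664
OR_MH = (11.2504 + 1.9119 + 12.5276) / (34.9751 + 13.3868 + 20.7664) = 25.6899 / 69.1283 = 0.37163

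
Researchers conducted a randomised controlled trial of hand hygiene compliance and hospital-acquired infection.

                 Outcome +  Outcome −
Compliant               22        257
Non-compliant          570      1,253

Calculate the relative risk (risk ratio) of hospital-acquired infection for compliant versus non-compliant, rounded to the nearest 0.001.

Cells: a = 22, b = 257, c = 570, d = 1253.
Risk in exposed = 22/279 = 0.07885; risk in unexposed = 570/1823 = 0.31267.
RR = 0.07885 / 0.31267 = 0.25219
The risk is 75% lower among the exposed than among the unexposed.

0.252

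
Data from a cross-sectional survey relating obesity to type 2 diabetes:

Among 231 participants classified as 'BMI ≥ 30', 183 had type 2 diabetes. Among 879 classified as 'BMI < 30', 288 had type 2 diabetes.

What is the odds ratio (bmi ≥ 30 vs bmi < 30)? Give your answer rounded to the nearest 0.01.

From the description: a = 183, b = 48, c = 288, d = 591.
OR = (a·d)/(b·c) = (183 × 591) / (48 × 288) = 108153 / 13824 = 7.82357
The odds of type 2 diabetes are about 7.82 times as high in the bmi ≥ 30 group.

7.82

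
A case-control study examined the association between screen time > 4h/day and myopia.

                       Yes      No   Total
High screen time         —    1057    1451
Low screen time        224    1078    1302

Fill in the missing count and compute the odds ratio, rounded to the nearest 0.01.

The missing cell is in the exposed row: 1451 − 1057 = 394.
So a = 394, b = 1057, c = 224, d = 1078.
OR = (a·d)/(b·c) = (394 × 1078) / (1057 × 224) = 424732 / 236768 = 1.79387

1.79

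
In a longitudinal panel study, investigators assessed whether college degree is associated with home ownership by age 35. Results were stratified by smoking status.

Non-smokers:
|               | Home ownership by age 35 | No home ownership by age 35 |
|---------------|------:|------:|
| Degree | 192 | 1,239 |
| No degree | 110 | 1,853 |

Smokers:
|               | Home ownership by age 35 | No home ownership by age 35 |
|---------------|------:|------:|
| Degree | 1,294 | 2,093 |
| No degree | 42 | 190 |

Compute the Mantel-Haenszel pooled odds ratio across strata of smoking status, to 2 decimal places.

2.68

OR_MH = Σ(aᵢdᵢ/nᵢ) / Σ(bᵢcᵢ/nᵢ), where nᵢ is the stratum total.
Stratum 1 (Non-smokers): n = 3394; a·d/n = 192·1853/3394 = 104.8250; b·c/n = 1239·110/3394 = 40.1562
Stratum 2 (Smokers): n = 3619; a·d/n = 1294·190/3619 = 67.9359; b·c/n = 2093·42/3619 = 24.2901
OR_MH = (104.8250 + 67.9359) / (40.1562 + 24.2901) = 172.7609 / 64.4463 = 2.68070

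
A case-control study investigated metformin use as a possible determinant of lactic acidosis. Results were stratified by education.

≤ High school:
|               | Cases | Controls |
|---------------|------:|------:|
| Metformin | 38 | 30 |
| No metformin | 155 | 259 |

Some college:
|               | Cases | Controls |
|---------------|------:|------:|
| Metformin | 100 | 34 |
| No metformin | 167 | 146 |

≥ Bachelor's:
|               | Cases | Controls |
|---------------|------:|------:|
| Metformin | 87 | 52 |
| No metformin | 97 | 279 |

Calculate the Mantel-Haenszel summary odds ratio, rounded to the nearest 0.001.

OR_MH = Σ(aᵢdᵢ/nᵢ) / Σ(bᵢcᵢ/nᵢ), where nᵢ is the stratum total.
Stratum 1 (≤ High school): n = 482; a·d/n = 38·259/482 = 20.4191; b·c/n = 30·155/482 = 9.6473
Stratum 2 (Some college): n = 447; a·d/n = 100·146/447 = 32.6622; b·c/n = 34·167/447 = 12.7025
Stratum 3 (≥ Bachelor's): n = 515; a·d/n = 87·279/515 = 47.1320; b·c/n = 52·97/515 = 9.7942
OR_MH = (20.4191 + 32.6622 + 47.1320) / (9.6473 + 12.7025 + 9.7942) = 100.2133 / 32.1439 = 3.11764

3.118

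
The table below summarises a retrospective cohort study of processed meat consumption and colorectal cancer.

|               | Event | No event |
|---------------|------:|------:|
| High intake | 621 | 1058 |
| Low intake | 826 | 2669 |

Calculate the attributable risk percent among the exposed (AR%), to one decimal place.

36.1

Cells: a = 621, b = 1058, c = 826, d = 2669.
Risk in exposed = 621/1679 = 0.36986; risk in unexposed = 826/3495 = 0.23634.
RR = 0.36986/0.23634 = 1.56498
AR% = (RR − 1)/RR × 100 = (1.56498 − 1)/1.56498 × 100 = 36.1013%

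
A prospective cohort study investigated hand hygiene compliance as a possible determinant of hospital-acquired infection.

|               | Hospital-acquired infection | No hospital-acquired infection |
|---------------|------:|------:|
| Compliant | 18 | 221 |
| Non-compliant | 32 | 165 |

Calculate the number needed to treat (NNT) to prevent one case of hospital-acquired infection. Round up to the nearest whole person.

Risk in treated group = 18/239 = 0.07531; risk in control = 32/197 = 0.16244.
Absolute risk reduction = 0.16244 − 0.07531 = 0.08712
NNT = 1 / ARR = 1 / 0.08712 = 11.478 → round up → 12

12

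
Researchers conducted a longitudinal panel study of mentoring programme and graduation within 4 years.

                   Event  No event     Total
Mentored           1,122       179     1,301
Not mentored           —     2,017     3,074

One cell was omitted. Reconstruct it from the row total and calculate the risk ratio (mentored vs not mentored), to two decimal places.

The missing cell is in the unexposed row: 3074 − 2017 = 1057.
So a = 1122, b = 179, c = 1057, d = 2017.
RR = [a/(a+b)] / [c/(c+d)] = (1122/1301) / (1057/3074) = 0.86241/0.34385 = 2.50810

2.51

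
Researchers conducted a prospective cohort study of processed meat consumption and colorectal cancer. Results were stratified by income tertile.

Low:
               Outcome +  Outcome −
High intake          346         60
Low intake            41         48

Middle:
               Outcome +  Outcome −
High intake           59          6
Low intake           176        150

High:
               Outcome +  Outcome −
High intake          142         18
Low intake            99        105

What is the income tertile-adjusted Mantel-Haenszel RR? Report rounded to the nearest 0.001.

RR_MH = Σ(aᵢ·n₀ᵢ/nᵢ) / Σ(cᵢ·n₁ᵢ/nᵢ), with n₁ᵢ = aᵢ+bᵢ (exposed), n₀ᵢ = cᵢ+dᵢ (unexposed), nᵢ = n₁ᵢ+n₀ᵢ.
Stratum 1 (Low): n₁ = 406, n₀ = 89, n = 495; a·n₀/n = 346·89/495 = 62.2101; c·n₁/n = 41·406/495 = 33.6283
Stratum 2 (Middle): n₁ = 65, n₀ = 326, n = 391; a·n₀/n = 59·326/391 = 49.1918; c·n₁/n = 176·65/391 = 29.2583
Stratum 3 (High): n₁ = 160, n₀ = 204, n = 364; a·n₀/n = 142·204/364 = 79.5824; c·n₁/n = 99·160/364 = 43.5165
RR_MH = (62.2101 + 49.1918 + 79.5824) / (33.6283 + 29.2583 + 43.5165) = 190.9843 / 106.4031 = 1.79491

1.795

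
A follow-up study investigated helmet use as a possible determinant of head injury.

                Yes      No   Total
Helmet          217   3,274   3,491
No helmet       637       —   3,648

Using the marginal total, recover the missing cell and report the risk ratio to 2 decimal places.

The missing cell is in the unexposed row: 3648 − 637 = 3011.
So a = 217, b = 3274, c = 637, d = 3011.
RR = [a/(a+b)] / [c/(c+d)] = (217/3491) / (637/3648) = 0.06216/0.17462 = 0.35598

0.36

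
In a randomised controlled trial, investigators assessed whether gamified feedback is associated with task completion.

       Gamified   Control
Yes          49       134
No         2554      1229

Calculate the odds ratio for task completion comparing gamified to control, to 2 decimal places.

Reading the table with exposure as columns: a = 49 (Gamified, case), b = 2554 (Gamified, non-case), c = 134 (Control, case), d = 1229.
OR = (a·d)/(b·c) = (49 × 1229) / (2554 × 134) = 60221 / 342236 = 0.17596
Exposure is associated with lower odds of task completion (OR = 0.18 < 1).

0.18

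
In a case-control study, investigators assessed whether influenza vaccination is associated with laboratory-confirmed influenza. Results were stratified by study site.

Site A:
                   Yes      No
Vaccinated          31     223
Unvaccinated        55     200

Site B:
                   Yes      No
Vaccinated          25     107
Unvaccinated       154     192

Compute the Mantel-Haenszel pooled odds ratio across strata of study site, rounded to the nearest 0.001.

0.379

OR_MH = Σ(aᵢdᵢ/nᵢ) / Σ(bᵢcᵢ/nᵢ), where nᵢ is the stratum total.
Stratum 1 (Site A): n = 509; a·d/n = 31·200/509 = 12.1807; b·c/n = 223·55/509 = 24.0963
Stratum 2 (Site B): n = 478; a·d/n = 25·192/478 = 10.0418; b·c/n = 107·154/478 = 34.4728
OR_MH = (12.1807 + 10.0418) / (24.0963 + 34.4728) = 22.2226 / 58.5691 = 0.37943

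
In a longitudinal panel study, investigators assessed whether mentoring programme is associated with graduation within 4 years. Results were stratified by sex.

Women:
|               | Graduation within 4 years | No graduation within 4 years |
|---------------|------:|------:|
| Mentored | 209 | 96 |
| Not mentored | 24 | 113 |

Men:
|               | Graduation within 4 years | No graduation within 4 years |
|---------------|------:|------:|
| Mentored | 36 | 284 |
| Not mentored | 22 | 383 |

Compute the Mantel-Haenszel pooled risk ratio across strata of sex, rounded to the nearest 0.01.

3.23

RR_MH = Σ(aᵢ·n₀ᵢ/nᵢ) / Σ(cᵢ·n₁ᵢ/nᵢ), with n₁ᵢ = aᵢ+bᵢ (exposed), n₀ᵢ = cᵢ+dᵢ (unexposed), nᵢ = n₁ᵢ+n₀ᵢ.
Stratum 1 (Women): n₁ = 305, n₀ = 137, n = 442; a·n₀/n = 209·137/442 = 64.7805; c·n₁/n = 24·305/442 = 16.5611
Stratum 2 (Men): n₁ = 320, n₀ = 405, n = 725; a·n₀/n = 36·405/725 = 20.1103; c·n₁/n = 22·320/725 = 9.7103
RR_MH = (64.7805 + 20.1103) / (16.5611 + 9.7103) = 84.8909 / 26.2714 = 3.23130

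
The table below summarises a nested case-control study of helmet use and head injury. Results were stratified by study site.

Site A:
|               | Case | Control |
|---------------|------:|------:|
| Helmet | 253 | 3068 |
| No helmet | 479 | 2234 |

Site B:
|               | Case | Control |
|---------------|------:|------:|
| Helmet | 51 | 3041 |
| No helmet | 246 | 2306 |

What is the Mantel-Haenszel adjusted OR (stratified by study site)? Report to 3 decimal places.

OR_MH = Σ(aᵢdᵢ/nᵢ) / Σ(bᵢcᵢ/nᵢ), where nᵢ is the stratum total.
Stratum 1 (Site A): n = 6034; a·d/n = 253·2234/6034 = 93.6695; b·c/n = 3068·479/6034 = 243.5486
Stratum 2 (Site B): n = 5644; a·d/n = 51·2306/5644 = 20.8373; b·c/n = 3041·246/5644 = 132.5454
OR_MH = (93.6695 + 20.8373) / (243.5486 + 132.5454) = 114.5069 / 376.0939 = 0.30446

0.304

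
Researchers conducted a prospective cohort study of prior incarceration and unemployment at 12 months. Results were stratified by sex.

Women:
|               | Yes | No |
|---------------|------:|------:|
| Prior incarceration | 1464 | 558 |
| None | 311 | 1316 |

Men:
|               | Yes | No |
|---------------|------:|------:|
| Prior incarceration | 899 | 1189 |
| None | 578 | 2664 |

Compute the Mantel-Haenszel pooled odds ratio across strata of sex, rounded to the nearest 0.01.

5.54

OR_MH = Σ(aᵢdᵢ/nᵢ) / Σ(bᵢcᵢ/nᵢ), where nᵢ is the stratum total.
Stratum 1 (Women): n = 3649; a·d/n = 1464·1316/3649 = 527.9868; b·c/n = 558·311/3649 = 47.5577
Stratum 2 (Men): n = 5330; a·d/n = 899·2664/5330 = 449.3313; b·c/n = 1189·578/5330 = 128.9385
OR_MH = (527.9868 + 449.3313) / (47.5577 + 128.9385) = 977.3182 / 176.4961 = 5.53733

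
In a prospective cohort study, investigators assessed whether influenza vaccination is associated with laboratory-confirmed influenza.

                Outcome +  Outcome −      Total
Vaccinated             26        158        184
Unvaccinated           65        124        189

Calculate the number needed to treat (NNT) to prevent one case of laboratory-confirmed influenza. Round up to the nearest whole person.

5

Risk in treated group = 26/184 = 0.14130; risk in control = 65/189 = 0.34392.
Absolute risk reduction = 0.34392 − 0.14130 = 0.20261
NNT = 1 / ARR = 1 / 0.20261 = 4.936 → round up → 5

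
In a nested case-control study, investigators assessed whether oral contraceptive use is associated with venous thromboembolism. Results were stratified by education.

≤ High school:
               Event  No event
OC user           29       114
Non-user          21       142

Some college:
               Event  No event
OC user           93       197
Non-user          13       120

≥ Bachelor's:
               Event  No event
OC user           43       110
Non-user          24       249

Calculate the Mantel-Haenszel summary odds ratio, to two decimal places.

OR_MH = Σ(aᵢdᵢ/nᵢ) / Σ(bᵢcᵢ/nᵢ), where nᵢ is the stratum total.
Stratum 1 (≤ High school): n = 306; a·d/n = 29·142/306 = 13.4575; b·c/n = 114·21/306 = 7.8235
Stratum 2 (Some college): n = 423; a·d/n = 93·120/423 = 26.3830; b·c/n = 197·13/423 = 6.0544
Stratum 3 (≥ Bachelor's): n = 426; a·d/n = 43·249/426 = 25.1338; b·c/n = 110·24/426 = 6.1972
OR_MH = (13.4575 + 26.3830 + 25.1338) / (7.8235 + 6.0544 + 6.1972) = 64.9743 / 20.0751 = 3.23656

3.24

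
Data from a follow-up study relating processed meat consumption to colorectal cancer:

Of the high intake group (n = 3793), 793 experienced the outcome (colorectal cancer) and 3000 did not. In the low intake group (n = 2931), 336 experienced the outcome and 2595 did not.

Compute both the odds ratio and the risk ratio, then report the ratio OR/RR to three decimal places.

From the description: a = 793, b = 3000, c = 336, d = 2595.
OR = (793·2595)/(3000·336) = 2057835/1008000 = 2.04150
Risk in exposed = 793/3793 = 0.20907; risk in unexposed = 336/2931 = 0.11464; RR = 1.82376
OR/RR = 2.04150 / 1.82376 = 1.11939
The outcome is not rare, so the OR lies further from 1 than the RR.

1.119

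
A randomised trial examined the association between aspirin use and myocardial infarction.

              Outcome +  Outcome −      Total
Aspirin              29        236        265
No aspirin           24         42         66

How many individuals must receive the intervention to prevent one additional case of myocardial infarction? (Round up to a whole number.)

Risk in treated group = 29/265 = 0.10943; risk in control = 24/66 = 0.36364.
Absolute risk reduction = 0.36364 − 0.10943 = 0.25420
NNT = 1 / ARR = 1 / 0.25420 = 3.934 → round up → 4

4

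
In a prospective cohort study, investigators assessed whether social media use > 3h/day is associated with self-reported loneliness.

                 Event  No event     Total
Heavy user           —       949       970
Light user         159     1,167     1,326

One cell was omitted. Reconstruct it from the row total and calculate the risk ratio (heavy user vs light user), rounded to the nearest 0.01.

The missing cell is in the exposed row: 970 − 949 = 21.
So a = 21, b = 949, c = 159, d = 1167.
RR = [a/(a+b)] / [c/(c+d)] = (21/970) / (159/1326) = 0.02165/0.11991 = 0.18055

0.18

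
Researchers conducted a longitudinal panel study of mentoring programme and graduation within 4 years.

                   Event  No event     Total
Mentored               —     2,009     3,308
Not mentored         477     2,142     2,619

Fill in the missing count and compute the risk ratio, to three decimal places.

The missing cell is in the exposed row: 3308 − 2009 = 1299.
So a = 1299, b = 2009, c = 477, d = 2142.
RR = [a/(a+b)] / [c/(c+d)] = (1299/3308) / (477/2619) = 0.39268/0.18213 = 2.15606

2.156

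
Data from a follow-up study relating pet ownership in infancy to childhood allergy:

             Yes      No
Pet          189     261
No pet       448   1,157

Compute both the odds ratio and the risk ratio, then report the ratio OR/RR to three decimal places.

1.243

Cells: a = 189, b = 261, c = 448, d = 1157.
OR = (189·1157)/(261·448) = 218673/116928 = 1.87015
Risk in exposed = 189/450 = 0.42000; risk in unexposed = 448/1605 = 0.27913; RR = 1.50469
OR/RR = 1.87015 / 1.50469 = 1.24288
The outcome is not rare, so the OR lies further from 1 than the RR.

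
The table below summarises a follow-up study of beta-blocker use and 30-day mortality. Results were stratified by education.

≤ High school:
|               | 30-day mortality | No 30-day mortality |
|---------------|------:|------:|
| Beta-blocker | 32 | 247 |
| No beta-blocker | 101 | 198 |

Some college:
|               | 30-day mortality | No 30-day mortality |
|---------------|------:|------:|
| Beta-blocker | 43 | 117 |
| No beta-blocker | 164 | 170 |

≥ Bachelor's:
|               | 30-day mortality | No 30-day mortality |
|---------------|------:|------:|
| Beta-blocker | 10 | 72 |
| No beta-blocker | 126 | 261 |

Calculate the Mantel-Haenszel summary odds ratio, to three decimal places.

OR_MH = Σ(aᵢdᵢ/nᵢ) / Σ(bᵢcᵢ/nᵢ), where nᵢ is the stratum total.
Stratum 1 (≤ High school): n = 578; a·d/n = 32·198/578 = 10.9619; b·c/n = 247·101/578 = 43.1609
Stratum 2 (Some college): n = 494; a·d/n = 43·170/494 = 14.7976; b·c/n = 117·164/494 = 38.8421
Stratum 3 (≥ Bachelor's): n = 469; a·d/n = 10·261/469 = 5.5650; b·c/n = 72·126/469 = 19.3433
OR_MH = (10.9619 + 14.7976 + 5.5650) / (43.1609 + 38.8421 + 19.3433) = 31.3245 / 101.3463 = 0.30908

0.309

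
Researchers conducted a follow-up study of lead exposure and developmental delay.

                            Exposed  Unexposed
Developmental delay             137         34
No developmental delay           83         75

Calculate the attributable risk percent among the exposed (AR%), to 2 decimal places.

Reading the table with exposure as columns: a = 137 (Exposed, case), b = 83 (Exposed, non-case), c = 34 (Unexposed, case), d = 75.
Risk in exposed = 137/220 = 0.62273; risk in unexposed = 34/109 = 0.31193.
RR = 0.62273/0.31193 = 1.99639
AR% = (RR − 1)/RR × 100 = (1.99639 − 1)/1.99639 × 100 = 49.9096%

49.91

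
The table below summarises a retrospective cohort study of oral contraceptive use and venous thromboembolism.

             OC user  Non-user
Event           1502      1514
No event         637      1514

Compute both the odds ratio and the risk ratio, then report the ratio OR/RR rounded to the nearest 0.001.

Reading the table with exposure as columns: a = 1502 (OC user, case), b = 637 (OC user, non-case), c = 1514 (Non-user, case), d = 1514.
OR = (1502·1514)/(637·1514) = 2274028/964418 = 2.35793
Risk in exposed = 1502/2139 = 0.70220; risk in unexposed = 1514/3028 = 0.50000; RR = 1.40439
OR/RR = 2.35793 / 1.40439 = 1.67896
The outcome is not rare, so the OR lies further from 1 than the RR.

1.679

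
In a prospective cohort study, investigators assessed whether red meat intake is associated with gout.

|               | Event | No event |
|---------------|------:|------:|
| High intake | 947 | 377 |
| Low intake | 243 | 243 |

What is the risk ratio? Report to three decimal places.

1.431

Cells: a = 947, b = 377, c = 243, d = 243.
Risk in exposed = 947/1324 = 0.71526; risk in unexposed = 243/486 = 0.50000.
RR = 0.71526 / 0.50000 = 1.43051
The risk among the exposed is 1.43 times that among the unexposed.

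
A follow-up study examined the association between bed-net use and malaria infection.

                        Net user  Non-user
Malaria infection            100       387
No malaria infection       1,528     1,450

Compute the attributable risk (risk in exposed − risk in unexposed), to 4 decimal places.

Reading the table with exposure as columns: a = 100 (Net user, case), b = 1528 (Net user, non-case), c = 387 (Non-user, case), d = 1450.
Risk in exposed = 100/1628 = 0.061425; risk in unexposed = 387/1837 = 0.210670.
Risk difference = 0.061425 − 0.210670 = -0.149245

-0.1492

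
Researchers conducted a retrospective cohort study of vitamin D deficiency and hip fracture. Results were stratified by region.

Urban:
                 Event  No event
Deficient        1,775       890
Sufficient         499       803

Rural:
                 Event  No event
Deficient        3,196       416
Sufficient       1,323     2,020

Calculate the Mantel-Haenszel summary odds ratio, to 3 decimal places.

6.738

OR_MH = Σ(aᵢdᵢ/nᵢ) / Σ(bᵢcᵢ/nᵢ), where nᵢ is the stratum total.
Stratum 1 (Urban): n = 3967; a·d/n = 1775·803/3967 = 359.2954; b·c/n = 890·499/3967 = 111.9511
Stratum 2 (Rural): n = 6955; a·d/n = 3196·2020/6955 = 928.2416; b·c/n = 416·1323/6955 = 79.1327
OR_MH = (359.2954 + 928.2416) / (111.9511 + 79.1327) = 1287.5370 / 191.0838 = 6.73807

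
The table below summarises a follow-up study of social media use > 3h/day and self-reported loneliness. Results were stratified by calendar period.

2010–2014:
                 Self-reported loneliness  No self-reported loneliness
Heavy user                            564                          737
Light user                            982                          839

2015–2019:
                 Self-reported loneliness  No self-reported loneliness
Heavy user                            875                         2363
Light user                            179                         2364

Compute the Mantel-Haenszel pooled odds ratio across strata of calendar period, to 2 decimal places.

OR_MH = Σ(aᵢdᵢ/nᵢ) / Σ(bᵢcᵢ/nᵢ), where nᵢ is the stratum total.
Stratum 1 (2010–2014): n = 3122; a·d/n = 564·839/3122 = 151.5682; b·c/n = 737·982/3122 = 231.8174
Stratum 2 (2015–2019): n = 5781; a·d/n = 875·2364/5781 = 357.8101; b·c/n = 2363·179/5781 = 73.1668
OR_MH = (151.5682 + 357.8101) / (231.8174 + 73.1668) = 509.3783 / 304.9842 = 1.67018

1.67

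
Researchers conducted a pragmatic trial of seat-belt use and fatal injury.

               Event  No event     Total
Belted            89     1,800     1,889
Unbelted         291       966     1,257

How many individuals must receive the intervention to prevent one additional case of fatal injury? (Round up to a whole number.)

6

Risk in treated group = 89/1889 = 0.04711; risk in control = 291/1257 = 0.23150.
Absolute risk reduction = 0.23150 − 0.04711 = 0.18439
NNT = 1 / ARR = 1 / 0.18439 = 5.423 → round up → 6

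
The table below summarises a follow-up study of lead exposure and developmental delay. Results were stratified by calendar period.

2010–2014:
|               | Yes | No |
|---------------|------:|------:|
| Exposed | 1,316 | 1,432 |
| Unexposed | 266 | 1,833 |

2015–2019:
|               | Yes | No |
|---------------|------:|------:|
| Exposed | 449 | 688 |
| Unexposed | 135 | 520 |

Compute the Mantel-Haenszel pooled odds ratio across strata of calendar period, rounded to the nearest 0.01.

OR_MH = Σ(aᵢdᵢ/nᵢ) / Σ(bᵢcᵢ/nᵢ), where nᵢ is the stratum total.
Stratum 1 (2010–2014): n = 4847; a·d/n = 1316·1833/4847 = 497.6744; b·c/n = 1432·266/4847 = 78.5872
Stratum 2 (2015–2019): n = 1792; a·d/n = 449·520/1792 = 130.2902; b·c/n = 688·135/1792 = 51.8304
OR_MH = (497.6744 + 130.2902) / (78.5872 + 51.8304) = 627.9646 / 130.4175 = 4.81503

4.82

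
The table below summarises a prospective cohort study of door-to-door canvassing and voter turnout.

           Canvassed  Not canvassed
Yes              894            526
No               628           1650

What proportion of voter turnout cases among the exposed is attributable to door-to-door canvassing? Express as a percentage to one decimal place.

Reading the table with exposure as columns: a = 894 (Canvassed, case), b = 628 (Canvassed, non-case), c = 526 (Not canvassed, case), d = 1650.
Risk in exposed = 894/1522 = 0.58739; risk in unexposed = 526/2176 = 0.24173.
RR = 0.58739/0.24173 = 2.42994
AR% = (RR − 1)/RR × 100 = (2.42994 − 1)/2.42994 × 100 = 58.8468%

58.8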